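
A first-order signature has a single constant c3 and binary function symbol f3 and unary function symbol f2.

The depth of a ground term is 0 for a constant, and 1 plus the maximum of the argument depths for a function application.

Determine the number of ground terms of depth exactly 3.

170

Let N_k = |{terms of depth ≤ k}|. Then N_0 = 1 and N_k = 1 + N_{k-1}^2 + N_{k-1} for k ≥ 1 (one summand per function symbol, arity giving the exponent).
N_0 = 1
N_1 = 1 + 1^2 + 1 = 3
N_2 = 1 + 3^2 + 3 = 13
N_3 = 1 + 13^2 + 13 = 183
Terms of depth exactly 3: N_3 − N_2 = 183 − 13 = 170.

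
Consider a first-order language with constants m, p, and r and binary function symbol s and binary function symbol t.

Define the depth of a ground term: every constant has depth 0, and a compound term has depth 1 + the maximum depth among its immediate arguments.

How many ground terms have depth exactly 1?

18

Write N_k for the number of ground terms of depth ≤ k. A term of depth ≤ k is either a constant or a function symbol applied to arguments of depth ≤ k−1, so N_k = 3 + N_{k-1}^2 + N_{k-1}^2.
N_0 = 3
N_1 = 3 + 3^2 + 3^2 = 21
Terms of depth exactly 1: N_1 − N_0 = 21 − 3 = 18.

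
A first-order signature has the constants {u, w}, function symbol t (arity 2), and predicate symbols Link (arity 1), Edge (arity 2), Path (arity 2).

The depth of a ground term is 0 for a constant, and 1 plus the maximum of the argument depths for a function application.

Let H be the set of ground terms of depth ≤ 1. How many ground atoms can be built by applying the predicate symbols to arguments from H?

78

First count ground terms of depth ≤ 1.
Let N_k = |{terms of depth ≤ k}|. Then N_0 = 2 and N_k = 2 + N_{k-1}^2 for k ≥ 1 (one summand per function symbol, arity giving the exponent).
N_0 = 2
N_1 = 2 + 2^2 = 6
So |H| = 6.
A ground atom is a predicate applied to a tuple of terms from H, so the count is the sum over predicates of |H|^arity:
  Link: 6;  Edge: 6^2 = 36;  Path: 6^2 = 36
Total ground atoms: 6 + 36 + 36 = 78.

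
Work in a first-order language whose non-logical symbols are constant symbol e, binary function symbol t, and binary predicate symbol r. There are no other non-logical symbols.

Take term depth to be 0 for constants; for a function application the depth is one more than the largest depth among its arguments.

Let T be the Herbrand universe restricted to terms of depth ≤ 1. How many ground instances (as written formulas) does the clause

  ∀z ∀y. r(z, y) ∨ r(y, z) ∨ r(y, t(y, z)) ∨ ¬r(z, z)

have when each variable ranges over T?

4

Ground terms of depth ≤ 1:
  Let N_k = |{terms of depth ≤ k}|. Then N_0 = 1 and N_k = 1 + N_{k-1}^2 for k ≥ 1 (one summand per function symbol, arity giving the exponent).
  N_0 = 1
  N_1 = 1 + 1^2 = 2
So there are 2 ground terms available for substitution.
The clause has 2 distinct variables (z, y), each appearing in the body. In the free term algebra distinct substitutions yield syntactically distinct ground instances.
Number of ground instances = 2^2 = 4.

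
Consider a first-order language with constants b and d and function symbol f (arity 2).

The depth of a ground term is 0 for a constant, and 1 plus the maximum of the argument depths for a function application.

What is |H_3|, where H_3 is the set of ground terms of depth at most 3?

Let N_k count ground terms of depth at most k. Each non-constant term of depth ≤ k is some function symbol applied to depth-≤(k−1) arguments, giving N_k = 2 + N_{k-1}^2.
N_0 = 2
N_1 = 2 + 2^2 = 6
N_2 = 2 + 6^2 = 38
N_3 = 2 + 38^2 = 1446

1446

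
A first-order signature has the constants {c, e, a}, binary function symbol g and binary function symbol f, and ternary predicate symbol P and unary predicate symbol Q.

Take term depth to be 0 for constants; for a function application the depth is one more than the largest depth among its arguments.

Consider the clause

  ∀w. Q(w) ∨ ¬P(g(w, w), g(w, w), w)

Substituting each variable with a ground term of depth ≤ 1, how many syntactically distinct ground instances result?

Ground terms of depth ≤ 1:
  Count level by level. With function symbols g/2, f/2, the terms of depth ≤ k are the 3 constants together with each function applied to depth-≤(k−1) tuples, so N_k = 3 + N_{k-1}^2 + N_{k-1}^2.
  N_0 = 3
  N_1 = 3 + 3^2 + 3^2 = 21
So there are 21 ground terms available for substitution.
The body mentions the single quantified variable w; since ground terms form a free algebra, no two substitutions collapse to the same formula.
Number of ground instances = 21.

21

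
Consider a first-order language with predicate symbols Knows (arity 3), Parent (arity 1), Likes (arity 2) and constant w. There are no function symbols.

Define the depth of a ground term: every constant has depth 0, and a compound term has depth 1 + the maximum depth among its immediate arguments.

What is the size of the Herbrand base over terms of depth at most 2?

3

First count ground terms of depth ≤ 2.
With no function symbols every ground term is a constant, so there is exactly 1 ground term at every depth bound.
N_0 = 1
N_1 = 1
N_2 = 1
So |H| = 1.
A ground atom is a predicate applied to a tuple of terms from H, so the count is the sum over predicates of |H|^arity:
  Knows: 1^3 = 1;  Parent: 1;  Likes: 1^2 = 1
Total ground atoms: 1 + 1 + 1 = 3.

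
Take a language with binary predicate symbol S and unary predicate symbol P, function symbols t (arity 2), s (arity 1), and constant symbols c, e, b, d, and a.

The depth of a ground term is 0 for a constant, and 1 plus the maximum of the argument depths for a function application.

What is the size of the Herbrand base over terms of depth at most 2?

1601490

First count ground terms of depth ≤ 2.
Let N_k = |{terms of depth ≤ k}|. Then N_0 = 5 and N_k = 5 + N_{k-1}^2 + N_{k-1} for k ≥ 1 (one summand per function symbol, arity giving the exponent).
N_0 = 5
N_1 = 5 + 5^2 + 5 = 35
N_2 = 5 + 35^2 + 35 = 1265
So |H| = 1265.
Each predicate of arity r yields |H|^r ground atoms (one per choice of an r-tuple from H):
  S: 1265^2 = 1600225;  P: 1265
Total ground atoms: 1600225 + 1265 = 1601490.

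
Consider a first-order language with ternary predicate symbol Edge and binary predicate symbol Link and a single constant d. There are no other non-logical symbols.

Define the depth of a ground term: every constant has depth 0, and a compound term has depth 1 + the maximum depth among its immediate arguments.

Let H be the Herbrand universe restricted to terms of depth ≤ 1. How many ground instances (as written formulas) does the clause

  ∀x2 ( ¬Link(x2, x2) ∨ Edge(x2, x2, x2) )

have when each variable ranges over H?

Ground terms of depth ≤ 1:
  With no function symbols every ground term is a constant, so there is exactly 1 ground term at every depth bound.
  N_0 = 1
  N_1 = 1
So there is exactly 1 ground term available for substitution.
There is 1 variable to instantiate (x2),  occurring in at least one literal, so different choices give different ground instances.
Number of ground instances = 1.

1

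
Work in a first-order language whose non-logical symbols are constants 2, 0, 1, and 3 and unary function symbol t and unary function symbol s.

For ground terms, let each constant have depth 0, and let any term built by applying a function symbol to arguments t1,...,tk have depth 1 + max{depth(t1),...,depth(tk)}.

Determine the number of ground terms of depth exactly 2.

16

Write N_k for the number of ground terms of depth ≤ k. A term of depth ≤ k is either a constant or a function symbol applied to arguments of depth ≤ k−1, so N_k = 4 + N_{k-1} + N_{k-1}.
N_0 = 4
N_1 = 4 + 4 + 4 = 12
N_2 = 4 + 12 + 12 = 28
Terms of depth exactly 2: N_2 − N_1 = 28 − 12 = 16.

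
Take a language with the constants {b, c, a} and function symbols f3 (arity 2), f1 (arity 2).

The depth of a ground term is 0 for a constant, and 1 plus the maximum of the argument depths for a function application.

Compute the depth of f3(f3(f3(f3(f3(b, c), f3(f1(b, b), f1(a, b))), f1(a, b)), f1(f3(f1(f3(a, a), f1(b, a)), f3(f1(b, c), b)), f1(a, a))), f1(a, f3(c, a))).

depth(f3(b, c)) = 1 + max(0, 0) = 1
depth(f1(b, b)) = 1 + max(0, 0) = 1
depth(f1(a, b)) = 1 + max(0, 0) = 1
depth(f3(f1(b, b), f1(a, b))) = 1 + max(1, 1) = 2
depth(f3(f3(b, c), f3(f1(b, b), f1(a, b)))) = 1 + max(1, 2) = 3
depth(f3(f3(f3(b, c), f3(f1(b, b), f1(a, b))), f1(a, b))) = 1 + max(3, 1) = 4
depth(f3(a, a)) = 1 + max(0, 0) = 1
depth(f1(b, a)) = 1 + max(0, 0) = 1
depth(f1(f3(a, a), f1(b, a))) = 1 + max(1, 1) = 2
depth(f1(b, c)) = 1 + max(0, 0) = 1
depth(f3(f1(b, c), b)) = 1 + max(1, 0) = 2
depth(f3(f1(f3(a, a), f1(b, a)), f3(f1(b, c), b))) = 1 + max(2, 2) = 3
depth(f1(a, a)) = 1 + max(0, 0) = 1
depth(f1(f3(f1(f3(a, a), f1(b, a)), f3(f1(b, c), b)), f1(a, a))) = 1 + max(3, 1) = 4
depth(f3(f3(f3(f3(b, c), f3(f1(b, b), f1(a, b))), f1(a, b)), f1(f3(f1(f3(a, a), f1(b, a)), f3(f1(b, c), b)), f1(a, a)))) = 1 + max(4, 4) = 5
depth(f3(c, a)) = 1 + max(0, 0) = 1
depth(f1(a, f3(c, a))) = 1 + max(0, 1) = 2
depth(f3(f3(f3(f3(f3(b, c), f3(f1(b, b), f1(a, b))), f1(a, b)), f1(f3(f1(f3(a, a), f1(b, a)), f3(f1(b, c), b)), f1(a, a))), f1(a, f3(c, a)))) = 1 + max(5, 2) = 6

6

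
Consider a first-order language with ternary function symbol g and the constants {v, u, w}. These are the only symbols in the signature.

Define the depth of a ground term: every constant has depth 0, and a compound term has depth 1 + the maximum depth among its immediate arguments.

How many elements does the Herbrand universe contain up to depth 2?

Let N_k count ground terms of depth at most k. Each non-constant term of depth ≤ k is some function symbol applied to depth-≤(k−1) arguments, giving N_k = 3 + N_{k-1}^3.
N_0 = 3
N_1 = 3 + 3^3 = 30
N_2 = 3 + 30^3 = 27003

27003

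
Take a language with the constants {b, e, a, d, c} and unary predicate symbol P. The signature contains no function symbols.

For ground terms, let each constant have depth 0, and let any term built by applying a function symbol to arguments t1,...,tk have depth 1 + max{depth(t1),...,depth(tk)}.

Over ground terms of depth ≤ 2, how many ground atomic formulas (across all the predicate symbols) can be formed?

First count ground terms of depth ≤ 2.
With no function symbols every ground term is a constant, so there are exactly 5 ground terms at every depth bound.
N_0 = 5
N_1 = 5
N_2 = 5
So |H| = 5.
A ground atom is a predicate applied to a tuple of terms from H, so the count is the sum over predicates of |H|^arity:
  P: 5
Total ground atoms: 5.

5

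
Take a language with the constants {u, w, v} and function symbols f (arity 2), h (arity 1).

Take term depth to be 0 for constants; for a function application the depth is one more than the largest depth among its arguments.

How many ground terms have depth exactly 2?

228

Count level by level. With function symbols f/2, h/1, the terms of depth ≤ k are the 3 constants together with each function applied to depth-≤(k−1) tuples, so N_k = 3 + N_{k-1}^2 + N_{k-1}.
N_0 = 3
N_1 = 3 + 3^2 + 3 = 15
N_2 = 3 + 15^2 + 15 = 243
Terms of depth exactly 2: N_2 − N_1 = 243 − 15 = 228.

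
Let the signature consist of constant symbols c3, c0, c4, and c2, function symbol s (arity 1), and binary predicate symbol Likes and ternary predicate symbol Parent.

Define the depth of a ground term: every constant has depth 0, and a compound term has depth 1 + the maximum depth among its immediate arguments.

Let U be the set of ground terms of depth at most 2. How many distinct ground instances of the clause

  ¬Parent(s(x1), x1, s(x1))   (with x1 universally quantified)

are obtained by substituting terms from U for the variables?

Ground terms of depth ≤ 2:
  Write N_k for the number of ground terms of depth ≤ k. A term of depth ≤ k is either a constant or a function symbol applied to arguments of depth ≤ k−1, so N_k = 4 + N_{k-1}.
  N_0 = 4
  N_1 = 4 + 4 = 8
  N_2 = 4 + 8 = 12
So there are 12 ground terms available for substitution.
There is 1 variable to instantiate (x1),  occurring in at least one literal, so different choices give different ground instances.
Number of ground instances = 12.

12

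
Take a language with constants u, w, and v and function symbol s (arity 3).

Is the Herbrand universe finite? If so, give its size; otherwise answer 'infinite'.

The signature has at least one function symbol (s, arity 3) and at least one constant (u).
Iterating s gives infinitely many distinct ground terms: u, s(u, u, u), s(s(u, u, u), s(u, u, u), s(u, u, u)), ...
So the Herbrand universe is infinite.

infinite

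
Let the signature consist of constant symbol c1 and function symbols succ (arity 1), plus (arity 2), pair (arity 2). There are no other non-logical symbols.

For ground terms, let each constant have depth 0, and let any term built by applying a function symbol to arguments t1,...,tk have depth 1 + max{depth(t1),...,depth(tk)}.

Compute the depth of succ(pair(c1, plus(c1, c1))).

depth(plus(c1, c1)) = 1 + max(0, 0) = 1
depth(pair(c1, plus(c1, c1))) = 1 + max(0, 1) = 2
depth(succ(pair(c1, plus(c1, c1)))) = 1 + depth(pair(c1, plus(c1, c1))) = 1 + 2 = 3

3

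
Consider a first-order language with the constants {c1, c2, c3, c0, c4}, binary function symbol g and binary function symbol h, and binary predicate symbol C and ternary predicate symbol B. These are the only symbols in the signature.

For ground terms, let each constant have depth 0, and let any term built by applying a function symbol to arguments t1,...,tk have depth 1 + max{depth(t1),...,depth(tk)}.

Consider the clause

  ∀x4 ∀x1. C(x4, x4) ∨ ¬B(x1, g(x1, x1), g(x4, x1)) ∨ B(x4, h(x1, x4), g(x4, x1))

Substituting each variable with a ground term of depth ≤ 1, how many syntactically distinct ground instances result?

Ground terms of depth ≤ 1:
  Write N_k for the number of ground terms of depth ≤ k. A term of depth ≤ k is either a constant or a function symbol applied to arguments of depth ≤ k−1, so N_k = 5 + N_{k-1}^2 + N_{k-1}^2.
  N_0 = 5
  N_1 = 5 + 5^2 + 5^2 = 55
So there are 55 ground terms available for substitution.
Each of x4, x1 ranges independently over the available ground terms, and distinct assignments produce distinct instances.
Number of ground instances = 55^2 = 3025.

3025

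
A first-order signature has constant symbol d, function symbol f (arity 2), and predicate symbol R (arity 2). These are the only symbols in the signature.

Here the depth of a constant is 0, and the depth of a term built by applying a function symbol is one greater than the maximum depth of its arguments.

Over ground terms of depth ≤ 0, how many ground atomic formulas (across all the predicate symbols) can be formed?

First count ground terms of depth ≤ 0.
Let N_k count ground terms of depth at most k. Each non-constant term of depth ≤ k is some function symbol applied to depth-≤(k−1) arguments, giving N_k = 1 + N_{k-1}^2.
N_0 = 1
Explicitly: d.
So |H| = 1.
Each predicate of arity r yields |H|^r ground atoms (one per choice of an r-tuple from H):
  R: 1^2 = 1
Total ground atoms: 1.

1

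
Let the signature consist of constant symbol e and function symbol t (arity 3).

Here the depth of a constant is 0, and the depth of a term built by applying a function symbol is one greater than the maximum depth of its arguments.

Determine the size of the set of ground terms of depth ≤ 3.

Let N_k count ground terms of depth at most k. Each non-constant term of depth ≤ k is some function symbol applied to depth-≤(k−1) arguments, giving N_k = 1 + N_{k-1}^3.
N_0 = 1
N_1 = 1 + 1^3 = 2
N_2 = 1 + 2^3 = 9
N_3 = 1 + 9^3 = 730

730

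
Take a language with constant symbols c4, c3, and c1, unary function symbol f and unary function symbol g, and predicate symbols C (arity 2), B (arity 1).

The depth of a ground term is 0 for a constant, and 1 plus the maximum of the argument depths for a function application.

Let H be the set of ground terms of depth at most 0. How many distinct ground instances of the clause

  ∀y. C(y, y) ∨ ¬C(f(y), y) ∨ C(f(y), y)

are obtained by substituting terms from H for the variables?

3

Ground terms of depth ≤ 0:
  Let N_k = |{terms of depth ≤ k}|. Then N_0 = 3 and N_k = 3 + N_{k-1} + N_{k-1} for k ≥ 1 (one summand per function symbol, arity giving the exponent).
  N_0 = 3
  Explicitly: c4, c3, c1.
So there are 3 ground terms available for substitution.
The clause has 1 distinct variable (y), which appears in the body. In the free term algebra distinct substitutions yield syntactically distinct ground instances.
Number of ground instances = 3.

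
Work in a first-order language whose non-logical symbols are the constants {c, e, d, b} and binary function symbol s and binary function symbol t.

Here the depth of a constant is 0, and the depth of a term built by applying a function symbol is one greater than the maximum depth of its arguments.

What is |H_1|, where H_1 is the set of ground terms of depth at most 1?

36

Write N_k for the number of ground terms of depth ≤ k. A term of depth ≤ k is either a constant or a function symbol applied to arguments of depth ≤ k−1, so N_k = 4 + N_{k-1}^2 + N_{k-1}^2.
N_0 = 4
N_1 = 4 + 4^2 + 4^2 = 36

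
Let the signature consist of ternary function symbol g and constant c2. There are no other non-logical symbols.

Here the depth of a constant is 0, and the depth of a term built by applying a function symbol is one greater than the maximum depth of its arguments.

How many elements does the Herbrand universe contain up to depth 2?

Let N_k count ground terms of depth at most k. Each non-constant term of depth ≤ k is some function symbol applied to depth-≤(k−1) arguments, giving N_k = 1 + N_{k-1}^3.
N_0 = 1
N_1 = 1 + 1^3 = 2
N_2 = 1 + 2^3 = 9

9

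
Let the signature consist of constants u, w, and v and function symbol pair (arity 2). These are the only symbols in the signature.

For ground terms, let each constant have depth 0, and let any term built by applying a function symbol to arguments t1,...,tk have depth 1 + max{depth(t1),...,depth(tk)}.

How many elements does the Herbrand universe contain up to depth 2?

147

If N_k denotes the number of depth-≤k ground terms, the 3 constants give N_0 = 3, and each function symbol of arity r contributes N_{k-1}^r new terms at level k: N_k = 3 + N_{k-1}^2.
N_0 = 3
N_1 = 3 + 3^2 = 12
N_2 = 3 + 12^2 = 147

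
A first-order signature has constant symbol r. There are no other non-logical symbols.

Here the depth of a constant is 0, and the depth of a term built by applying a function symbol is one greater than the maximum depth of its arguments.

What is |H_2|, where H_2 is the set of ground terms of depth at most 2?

With no function symbols every ground term is a constant, so there is exactly 1 ground term at every depth bound.
N_0 = 1
N_1 = 1
N_2 = 1
Explicitly: r.

1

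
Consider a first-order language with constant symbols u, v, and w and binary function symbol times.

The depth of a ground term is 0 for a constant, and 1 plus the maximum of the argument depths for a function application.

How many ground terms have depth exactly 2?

Write N_k for the number of ground terms of depth ≤ k. A term of depth ≤ k is either a constant or a function symbol applied to arguments of depth ≤ k−1, so N_k = 3 + N_{k-1}^2.
N_0 = 3
N_1 = 3 + 3^2 = 12
N_2 = 3 + 12^2 = 147
Terms of depth exactly 2: N_2 − N_1 = 147 − 12 = 135.

135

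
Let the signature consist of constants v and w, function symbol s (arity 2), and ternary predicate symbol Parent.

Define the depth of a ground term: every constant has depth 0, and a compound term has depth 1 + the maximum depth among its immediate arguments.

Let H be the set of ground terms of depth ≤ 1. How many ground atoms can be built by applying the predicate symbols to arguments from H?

216

First count ground terms of depth ≤ 1.
Count level by level. With function symbols s/2, the terms of depth ≤ k are the 2 constants together with each function applied to depth-≤(k−1) tuples, so N_k = 2 + N_{k-1}^2.
N_0 = 2
N_1 = 2 + 2^2 = 6
Explicitly: v, w, s(v, v), s(v, w), s(w, v), s(w, w).
So |H| = 6.
Ground atoms are formed by filling each argument slot of a predicate with a term from H, so an r-ary predicate gives |H|^r atoms:
  Parent: 6^3 = 216
Total ground atoms: 216.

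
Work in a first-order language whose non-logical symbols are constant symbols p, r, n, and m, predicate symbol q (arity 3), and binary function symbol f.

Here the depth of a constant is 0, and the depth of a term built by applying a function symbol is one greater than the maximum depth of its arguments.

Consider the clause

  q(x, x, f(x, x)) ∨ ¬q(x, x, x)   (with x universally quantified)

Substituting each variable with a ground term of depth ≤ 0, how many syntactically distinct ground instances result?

Ground terms of depth ≤ 0:
  Let N_k count ground terms of depth at most k. Each non-constant term of depth ≤ k is some function symbol applied to depth-≤(k−1) arguments, giving N_k = 4 + N_{k-1}^2.
  N_0 = 4
So there are 4 ground terms available for substitution.
The variable x ranges independently over the available ground terms, and distinct assignments produce distinct instances.
Number of ground instances = 4.

4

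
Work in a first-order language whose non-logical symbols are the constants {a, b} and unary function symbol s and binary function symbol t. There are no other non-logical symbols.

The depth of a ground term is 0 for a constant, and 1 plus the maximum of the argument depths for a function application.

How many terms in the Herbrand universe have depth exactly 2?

66

Count level by level. With function symbols s/1, t/2, the terms of depth ≤ k are the 2 constants together with each function applied to depth-≤(k−1) tuples, so N_k = 2 + N_{k-1} + N_{k-1}^2.
N_0 = 2
N_1 = 2 + 2 + 2^2 = 8
N_2 = 2 + 8 + 8^2 = 74
Terms of depth exactly 2: N_2 − N_1 = 74 − 8 = 66.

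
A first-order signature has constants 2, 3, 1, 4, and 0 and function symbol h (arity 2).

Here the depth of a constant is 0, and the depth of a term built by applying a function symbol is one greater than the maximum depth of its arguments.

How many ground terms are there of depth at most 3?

Let N_k count ground terms of depth at most k. Each non-constant term of depth ≤ k is some function symbol applied to depth-≤(k−1) arguments, giving N_k = 5 + N_{k-1}^2.
N_0 = 5
N_1 = 5 + 5^2 = 30
N_2 = 5 + 30^2 = 905
N_3 = 5 + 905^2 = 819030

819030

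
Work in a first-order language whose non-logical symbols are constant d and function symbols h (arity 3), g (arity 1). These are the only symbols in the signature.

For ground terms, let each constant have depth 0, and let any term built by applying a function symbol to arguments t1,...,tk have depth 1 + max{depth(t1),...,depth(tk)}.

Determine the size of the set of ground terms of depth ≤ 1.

Let N_k = |{terms of depth ≤ k}|. Then N_0 = 1 and N_k = 1 + N_{k-1}^3 + N_{k-1} for k ≥ 1 (one summand per function symbol, arity giving the exponent).
N_0 = 1
N_1 = 1 + 1^3 + 1 = 3
Explicitly: d, h(d, d, d), g(d).

3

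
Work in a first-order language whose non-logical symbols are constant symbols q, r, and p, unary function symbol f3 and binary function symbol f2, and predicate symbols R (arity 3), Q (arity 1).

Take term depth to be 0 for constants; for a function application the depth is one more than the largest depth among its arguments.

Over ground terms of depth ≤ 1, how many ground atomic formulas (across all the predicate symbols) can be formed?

First count ground terms of depth ≤ 1.
Let N_k = |{terms of depth ≤ k}|. Then N_0 = 3 and N_k = 3 + N_{k-1} + N_{k-1}^2 for k ≥ 1 (one summand per function symbol, arity giving the exponent).
N_0 = 3
N_1 = 3 + 3 + 3^2 = 15
So |H| = 15.
Ground atoms are formed by filling each argument slot of a predicate with a term from H, so an r-ary predicate gives |H|^r atoms:
  R: 15^3 = 3375;  Q: 15
Total ground atoms: 3375 + 15 = 3390.

3390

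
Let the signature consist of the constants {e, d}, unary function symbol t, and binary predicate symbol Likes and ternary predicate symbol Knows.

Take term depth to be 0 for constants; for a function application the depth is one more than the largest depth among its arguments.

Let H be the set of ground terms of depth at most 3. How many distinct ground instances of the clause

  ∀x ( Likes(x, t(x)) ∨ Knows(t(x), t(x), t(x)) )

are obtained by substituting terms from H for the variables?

8

Ground terms of depth ≤ 3:
  Let N_k = |{terms of depth ≤ k}|. Then N_0 = 2 and N_k = 2 + N_{k-1} for k ≥ 1 (one summand per function symbol, arity giving the exponent).
  N_0 = 2
  N_1 = 2 + 2 = 4
  N_2 = 2 + 4 = 6
  N_3 = 2 + 6 = 8
So there are 8 ground terms available for substitution.
The clause has 1 distinct variable (x), which appears in the body. In the free term algebra distinct substitutions yield syntactically distinct ground instances.
Number of ground instances = 8.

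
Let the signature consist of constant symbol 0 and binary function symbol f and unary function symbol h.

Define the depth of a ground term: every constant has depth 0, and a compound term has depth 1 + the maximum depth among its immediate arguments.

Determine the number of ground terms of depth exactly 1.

Count level by level. With function symbols f/2, h/1, the terms of depth ≤ k are the 1 constant together with each function applied to depth-≤(k−1) tuples, so N_k = 1 + N_{k-1}^2 + N_{k-1}.
N_0 = 1
N_1 = 1 + 1^2 + 1 = 3
Terms of depth exactly 1: N_1 − N_0 = 3 − 1 = 2.

2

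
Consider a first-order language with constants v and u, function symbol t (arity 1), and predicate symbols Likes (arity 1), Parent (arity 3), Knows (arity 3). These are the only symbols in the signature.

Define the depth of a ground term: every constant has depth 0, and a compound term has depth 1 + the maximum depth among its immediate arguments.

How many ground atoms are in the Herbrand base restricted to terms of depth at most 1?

132

First count ground terms of depth ≤ 1.
Let N_k count ground terms of depth at most k. Each non-constant term of depth ≤ k is some function symbol applied to depth-≤(k−1) arguments, giving N_k = 2 + N_{k-1}.
N_0 = 2
N_1 = 2 + 2 = 4
So |H| = 4.
Each predicate of arity r yields |H|^r ground atoms (one per choice of an r-tuple from H):
  Likes: 4;  Parent: 4^3 = 64;  Knows: 4^3 = 64
Total ground atoms: 4 + 64 + 64 = 132.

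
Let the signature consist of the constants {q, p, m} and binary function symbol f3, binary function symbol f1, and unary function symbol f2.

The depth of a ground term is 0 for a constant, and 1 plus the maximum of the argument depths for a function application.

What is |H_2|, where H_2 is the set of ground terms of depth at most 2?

Let N_k count ground terms of depth at most k. Each non-constant term of depth ≤ k is some function symbol applied to depth-≤(k−1) arguments, giving N_k = 3 + N_{k-1}^2 + N_{k-1}^2 + N_{k-1}.
N_0 = 3
N_1 = 3 + 3^2 + 3^2 + 3 = 24
N_2 = 3 + 24^2 + 24^2 + 24 = 1179

1179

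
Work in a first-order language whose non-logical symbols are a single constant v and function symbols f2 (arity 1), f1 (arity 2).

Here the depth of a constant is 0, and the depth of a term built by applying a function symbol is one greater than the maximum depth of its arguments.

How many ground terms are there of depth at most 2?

13

Let N_k = |{terms of depth ≤ k}|. Then N_0 = 1 and N_k = 1 + N_{k-1} + N_{k-1}^2 for k ≥ 1 (one summand per function symbol, arity giving the exponent).
N_0 = 1
N_1 = 1 + 1 + 1^2 = 3
N_2 = 1 + 3 + 3^2 = 13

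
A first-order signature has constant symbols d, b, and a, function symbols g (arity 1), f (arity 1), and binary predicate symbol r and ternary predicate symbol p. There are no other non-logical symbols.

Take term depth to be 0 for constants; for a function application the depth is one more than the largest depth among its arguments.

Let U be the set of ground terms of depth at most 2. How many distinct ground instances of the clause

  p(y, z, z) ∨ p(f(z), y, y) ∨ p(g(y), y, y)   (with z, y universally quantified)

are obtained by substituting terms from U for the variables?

Ground terms of depth ≤ 2:
  Count level by level. With function symbols g/1, f/1, the terms of depth ≤ k are the 3 constants together with each function applied to depth-≤(k−1) tuples, so N_k = 3 + N_{k-1} + N_{k-1}.
  N_0 = 3
  N_1 = 3 + 3 + 3 = 9
  N_2 = 3 + 9 + 9 = 21
So there are 21 ground terms available for substitution.
Each of z, y ranges independently over the available ground terms, and distinct assignments produce distinct instances.
Number of ground instances = 21^2 = 441.

441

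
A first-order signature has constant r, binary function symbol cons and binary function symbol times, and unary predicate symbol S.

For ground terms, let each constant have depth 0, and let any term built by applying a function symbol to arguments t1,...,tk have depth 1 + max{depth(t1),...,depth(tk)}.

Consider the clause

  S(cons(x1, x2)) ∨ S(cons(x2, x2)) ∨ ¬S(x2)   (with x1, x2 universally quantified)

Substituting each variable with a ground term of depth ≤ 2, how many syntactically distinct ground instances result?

361

Ground terms of depth ≤ 2:
  If N_k denotes the number of depth-≤k ground terms, the 1 constant gives N_0 = 1, and each function symbol of arity r contributes N_{k-1}^r new terms at level k: N_k = 1 + N_{k-1}^2 + N_{k-1}^2.
  N_0 = 1
  N_1 = 1 + 1^2 + 1^2 = 3
  N_2 = 1 + 3^2 + 3^2 = 19
So there are 19 ground terms available for substitution.
The clause has 2 distinct variables (x1, x2), each appearing in the body. In the free term algebra distinct substitutions yield syntactically distinct ground instances.
Number of ground instances = 19^2 = 361.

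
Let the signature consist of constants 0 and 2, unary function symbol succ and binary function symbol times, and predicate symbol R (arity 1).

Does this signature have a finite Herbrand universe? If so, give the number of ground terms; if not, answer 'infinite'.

infinite

The signature has at least one function symbol (succ, arity 1) and at least one constant (0).
Iterating succ gives infinitely many distinct ground terms: 0, succ(0), succ(succ(0)), ...
So the Herbrand universe is infinite.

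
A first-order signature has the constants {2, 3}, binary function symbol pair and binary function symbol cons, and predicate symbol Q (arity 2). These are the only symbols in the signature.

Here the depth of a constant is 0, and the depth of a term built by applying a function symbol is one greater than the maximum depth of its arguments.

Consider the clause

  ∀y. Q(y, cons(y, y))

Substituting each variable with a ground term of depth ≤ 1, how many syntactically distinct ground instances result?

10

Ground terms of depth ≤ 1:
  Let N_k count ground terms of depth at most k. Each non-constant term of depth ≤ k is some function symbol applied to depth-≤(k−1) arguments, giving N_k = 2 + N_{k-1}^2 + N_{k-1}^2.
  N_0 = 2
  N_1 = 2 + 2^2 + 2^2 = 10
So there are 10 ground terms available for substitution.
The clause has 1 distinct variable (y), which appears in the body. In the free term algebra distinct substitutions yield syntactically distinct ground instances.
Number of ground instances = 10.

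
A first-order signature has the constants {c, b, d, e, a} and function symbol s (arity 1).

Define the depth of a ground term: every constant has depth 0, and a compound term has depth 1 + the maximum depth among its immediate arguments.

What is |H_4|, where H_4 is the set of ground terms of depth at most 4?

25

Count level by level. With function symbols s/1, the terms of depth ≤ k are the 5 constants together with each function applied to depth-≤(k−1) tuples, so N_k = 5 + N_{k-1}.
N_0 = 5
N_1 = 5 + 5 = 10
N_2 = 5 + 10 = 15
N_3 = 5 + 15 = 20
N_4 = 5 + 20 = 25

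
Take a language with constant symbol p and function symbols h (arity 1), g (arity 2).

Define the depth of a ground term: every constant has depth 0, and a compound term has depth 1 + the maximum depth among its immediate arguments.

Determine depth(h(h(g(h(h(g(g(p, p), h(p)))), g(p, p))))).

7

depth(g(p, p)) = 1 + max(0, 0) = 1
depth(h(p)) = 1 + depth(p) = 1 + 0 = 1
depth(g(g(p, p), h(p))) = 1 + max(1, 1) = 2
depth(h(g(g(p, p), h(p)))) = 1 + depth(g(g(p, p), h(p))) = 1 + 2 = 3
depth(h(h(g(g(p, p), h(p))))) = 1 + depth(h(g(g(p, p), h(p)))) = 1 + 3 = 4
depth(g(h(h(g(g(p, p), h(p)))), g(p, p))) = 1 + max(4, 1) = 5
depth(h(g(h(h(g(g(p, p), h(p)))), g(p, p)))) = 1 + depth(g(h(h(g(g(p, p), h(p)))), g(p, p))) = 1 + 5 = 6
depth(h(h(g(h(h(g(g(p, p), h(p)))), g(p, p))))) = 1 + depth(h(g(h(h(g(g(p, p), h(p)))), g(p, p)))) = 1 + 6 = 7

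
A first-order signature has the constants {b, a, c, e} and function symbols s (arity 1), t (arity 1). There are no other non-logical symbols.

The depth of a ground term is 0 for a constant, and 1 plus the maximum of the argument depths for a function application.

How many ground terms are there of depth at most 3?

Count level by level. With function symbols s/1, t/1, the terms of depth ≤ k are the 4 constants together with each function applied to depth-≤(k−1) tuples, so N_k = 4 + N_{k-1} + N_{k-1}.
N_0 = 4
N_1 = 4 + 4 + 4 = 12
N_2 = 4 + 12 + 12 = 28
N_3 = 4 + 28 + 28 = 60

60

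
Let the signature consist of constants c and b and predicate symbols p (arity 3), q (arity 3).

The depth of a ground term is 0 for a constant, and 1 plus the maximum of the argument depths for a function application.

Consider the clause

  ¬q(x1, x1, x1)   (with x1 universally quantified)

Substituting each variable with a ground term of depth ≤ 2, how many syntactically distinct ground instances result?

2

Ground terms of depth ≤ 2:
  With no function symbols every ground term is a constant, so there are exactly 2 ground terms at every depth bound.
  N_0 = 2
  N_1 = 2
  N_2 = 2
  Explicitly: c, b.
So there are 2 ground terms available for substitution.
There is 1 variable to instantiate (x1),  occurring in at least one literal, so different choices give different ground instances.
Number of ground instances = 2.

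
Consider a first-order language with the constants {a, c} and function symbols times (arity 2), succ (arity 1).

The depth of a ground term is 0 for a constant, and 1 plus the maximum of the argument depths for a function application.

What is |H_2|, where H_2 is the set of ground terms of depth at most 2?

Write N_k for the number of ground terms of depth ≤ k. A term of depth ≤ k is either a constant or a function symbol applied to arguments of depth ≤ k−1, so N_k = 2 + N_{k-1}^2 + N_{k-1}.
N_0 = 2
N_1 = 2 + 2^2 + 2 = 8
N_2 = 2 + 8^2 + 8 = 74

74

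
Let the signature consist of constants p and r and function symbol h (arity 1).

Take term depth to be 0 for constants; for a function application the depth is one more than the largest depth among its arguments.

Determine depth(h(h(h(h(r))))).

4

depth(h(r)) = 1 + depth(r) = 1 + 0 = 1
depth(h(h(r))) = 1 + depth(h(r)) = 1 + 1 = 2
depth(h(h(h(r)))) = 1 + depth(h(h(r))) = 1 + 2 = 3
depth(h(h(h(h(r))))) = 1 + depth(h(h(h(r)))) = 1 + 3 = 4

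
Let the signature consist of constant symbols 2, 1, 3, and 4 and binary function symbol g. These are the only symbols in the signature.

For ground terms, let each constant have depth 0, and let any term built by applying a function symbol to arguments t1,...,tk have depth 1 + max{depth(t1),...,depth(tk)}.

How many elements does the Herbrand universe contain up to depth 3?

163220

Write N_k for the number of ground terms of depth ≤ k. A term of depth ≤ k is either a constant or a function symbol applied to arguments of depth ≤ k−1, so N_k = 4 + N_{k-1}^2.
N_0 = 4
N_1 = 4 + 4^2 = 20
N_2 = 4 + 20^2 = 404
N_3 = 4 + 404^2 = 163220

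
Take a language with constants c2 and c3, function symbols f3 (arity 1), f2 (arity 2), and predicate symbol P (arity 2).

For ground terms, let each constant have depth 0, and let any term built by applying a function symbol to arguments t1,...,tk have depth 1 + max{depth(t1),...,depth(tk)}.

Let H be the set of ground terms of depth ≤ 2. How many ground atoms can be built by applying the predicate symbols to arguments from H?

First count ground terms of depth ≤ 2.
Count level by level. With function symbols f3/1, f2/2, the terms of depth ≤ k are the 2 constants together with each function applied to depth-≤(k−1) tuples, so N_k = 2 + N_{k-1} + N_{k-1}^2.
N_0 = 2
N_1 = 2 + 2 + 2^2 = 8
N_2 = 2 + 8 + 8^2 = 74
So |H| = 74.
For each predicate symbol, the number of ground atoms is |H| raised to its arity; summing:
  P: 74^2 = 5476
Total ground atoms: 5476.

5476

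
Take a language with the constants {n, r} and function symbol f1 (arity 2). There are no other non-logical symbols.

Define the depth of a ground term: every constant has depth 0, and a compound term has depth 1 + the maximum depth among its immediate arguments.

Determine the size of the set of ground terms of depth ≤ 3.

If N_k denotes the number of depth-≤k ground terms, the 2 constants give N_0 = 2, and each function symbol of arity r contributes N_{k-1}^r new terms at level k: N_k = 2 + N_{k-1}^2.
N_0 = 2
N_1 = 2 + 2^2 = 6
N_2 = 2 + 6^2 = 38
N_3 = 2 + 38^2 = 1446

1446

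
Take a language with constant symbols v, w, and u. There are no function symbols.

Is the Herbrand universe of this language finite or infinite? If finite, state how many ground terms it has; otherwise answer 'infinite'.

There are no function symbols, so every ground term is one of the 3 constants.
The Herbrand universe is {v, w, u}, which is finite with 3 elements.

3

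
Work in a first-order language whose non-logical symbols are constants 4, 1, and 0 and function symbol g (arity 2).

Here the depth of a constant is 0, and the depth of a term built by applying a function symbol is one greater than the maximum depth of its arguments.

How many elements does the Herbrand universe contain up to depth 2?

147

Let N_k = |{terms of depth ≤ k}|. Then N_0 = 3 and N_k = 3 + N_{k-1}^2 for k ≥ 1 (one summand per function symbol, arity giving the exponent).
N_0 = 3
N_1 = 3 + 3^2 = 12
N_2 = 3 + 12^2 = 147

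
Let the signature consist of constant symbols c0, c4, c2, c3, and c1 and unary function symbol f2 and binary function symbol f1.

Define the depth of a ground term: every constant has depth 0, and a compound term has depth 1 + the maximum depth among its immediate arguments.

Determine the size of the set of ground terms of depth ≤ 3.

Let N_k = |{terms of depth ≤ k}|. Then N_0 = 5 and N_k = 5 + N_{k-1} + N_{k-1}^2 for k ≥ 1 (one summand per function symbol, arity giving the exponent).
N_0 = 5
N_1 = 5 + 5 + 5^2 = 35
N_2 = 5 + 35 + 35^2 = 1265
N_3 = 5 + 1265 + 1265^2 = 1601495

1601495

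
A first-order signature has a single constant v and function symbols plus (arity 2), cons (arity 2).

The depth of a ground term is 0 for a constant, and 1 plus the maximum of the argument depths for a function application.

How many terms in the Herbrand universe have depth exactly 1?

2

Write N_k for the number of ground terms of depth ≤ k. A term of depth ≤ k is either a constant or a function symbol applied to arguments of depth ≤ k−1, so N_k = 1 + N_{k-1}^2 + N_{k-1}^2.
N_0 = 1
N_1 = 1 + 1^2 + 1^2 = 3
Terms of depth exactly 1: N_1 − N_0 = 3 − 1 = 2.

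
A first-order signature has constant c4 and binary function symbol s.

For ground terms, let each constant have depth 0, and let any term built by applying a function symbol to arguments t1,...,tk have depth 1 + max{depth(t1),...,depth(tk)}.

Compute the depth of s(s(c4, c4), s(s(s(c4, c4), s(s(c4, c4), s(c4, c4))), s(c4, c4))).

5

depth(s(c4, c4)) = 1 + max(0, 0) = 1
depth(s(s(c4, c4), s(c4, c4))) = 1 + max(1, 1) = 2
depth(s(s(c4, c4), s(s(c4, c4), s(c4, c4)))) = 1 + max(1, 2) = 3
depth(s(s(s(c4, c4), s(s(c4, c4), s(c4, c4))), s(c4, c4))) = 1 + max(3, 1) = 4
depth(s(s(c4, c4), s(s(s(c4, c4), s(s(c4, c4), s(c4, c4))), s(c4, c4)))) = 1 + max(1, 4) = 5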